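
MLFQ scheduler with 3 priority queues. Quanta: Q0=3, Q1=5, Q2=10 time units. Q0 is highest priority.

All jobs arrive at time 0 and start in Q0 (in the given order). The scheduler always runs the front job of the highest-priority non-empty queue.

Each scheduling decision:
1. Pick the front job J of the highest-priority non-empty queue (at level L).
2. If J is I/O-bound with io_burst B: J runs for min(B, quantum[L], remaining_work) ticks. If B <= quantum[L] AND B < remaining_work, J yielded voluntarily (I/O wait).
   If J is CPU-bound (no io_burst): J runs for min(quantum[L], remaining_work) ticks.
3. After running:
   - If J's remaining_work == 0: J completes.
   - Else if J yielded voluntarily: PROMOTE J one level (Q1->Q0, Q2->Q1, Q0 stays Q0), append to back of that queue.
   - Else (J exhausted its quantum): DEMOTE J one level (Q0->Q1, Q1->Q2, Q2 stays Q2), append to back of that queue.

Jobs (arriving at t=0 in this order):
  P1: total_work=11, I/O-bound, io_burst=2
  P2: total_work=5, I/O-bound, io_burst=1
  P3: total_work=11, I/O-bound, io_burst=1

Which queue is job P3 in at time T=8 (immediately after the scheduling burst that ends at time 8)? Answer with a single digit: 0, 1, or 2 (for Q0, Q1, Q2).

Answer: 0

Derivation:
t=0-2: P1@Q0 runs 2, rem=9, I/O yield, promote→Q0. Q0=[P2,P3,P1] Q1=[] Q2=[]
t=2-3: P2@Q0 runs 1, rem=4, I/O yield, promote→Q0. Q0=[P3,P1,P2] Q1=[] Q2=[]
t=3-4: P3@Q0 runs 1, rem=10, I/O yield, promote→Q0. Q0=[P1,P2,P3] Q1=[] Q2=[]
t=4-6: P1@Q0 runs 2, rem=7, I/O yield, promote→Q0. Q0=[P2,P3,P1] Q1=[] Q2=[]
t=6-7: P2@Q0 runs 1, rem=3, I/O yield, promote→Q0. Q0=[P3,P1,P2] Q1=[] Q2=[]
t=7-8: P3@Q0 runs 1, rem=9, I/O yield, promote→Q0. Q0=[P1,P2,P3] Q1=[] Q2=[]
t=8-10: P1@Q0 runs 2, rem=5, I/O yield, promote→Q0. Q0=[P2,P3,P1] Q1=[] Q2=[]
t=10-11: P2@Q0 runs 1, rem=2, I/O yield, promote→Q0. Q0=[P3,P1,P2] Q1=[] Q2=[]
t=11-12: P3@Q0 runs 1, rem=8, I/O yield, promote→Q0. Q0=[P1,P2,P3] Q1=[] Q2=[]
t=12-14: P1@Q0 runs 2, rem=3, I/O yield, promote→Q0. Q0=[P2,P3,P1] Q1=[] Q2=[]
t=14-15: P2@Q0 runs 1, rem=1, I/O yield, promote→Q0. Q0=[P3,P1,P2] Q1=[] Q2=[]
t=15-16: P3@Q0 runs 1, rem=7, I/O yield, promote→Q0. Q0=[P1,P2,P3] Q1=[] Q2=[]
t=16-18: P1@Q0 runs 2, rem=1, I/O yield, promote→Q0. Q0=[P2,P3,P1] Q1=[] Q2=[]
t=18-19: P2@Q0 runs 1, rem=0, completes. Q0=[P3,P1] Q1=[] Q2=[]
t=19-20: P3@Q0 runs 1, rem=6, I/O yield, promote→Q0. Q0=[P1,P3] Q1=[] Q2=[]
t=20-21: P1@Q0 runs 1, rem=0, completes. Q0=[P3] Q1=[] Q2=[]
t=21-22: P3@Q0 runs 1, rem=5, I/O yield, promote→Q0. Q0=[P3] Q1=[] Q2=[]
t=22-23: P3@Q0 runs 1, rem=4, I/O yield, promote→Q0. Q0=[P3] Q1=[] Q2=[]
t=23-24: P3@Q0 runs 1, rem=3, I/O yield, promote→Q0. Q0=[P3] Q1=[] Q2=[]
t=24-25: P3@Q0 runs 1, rem=2, I/O yield, promote→Q0. Q0=[P3] Q1=[] Q2=[]
t=25-26: P3@Q0 runs 1, rem=1, I/O yield, promote→Q0. Q0=[P3] Q1=[] Q2=[]
t=26-27: P3@Q0 runs 1, rem=0, completes. Q0=[] Q1=[] Q2=[]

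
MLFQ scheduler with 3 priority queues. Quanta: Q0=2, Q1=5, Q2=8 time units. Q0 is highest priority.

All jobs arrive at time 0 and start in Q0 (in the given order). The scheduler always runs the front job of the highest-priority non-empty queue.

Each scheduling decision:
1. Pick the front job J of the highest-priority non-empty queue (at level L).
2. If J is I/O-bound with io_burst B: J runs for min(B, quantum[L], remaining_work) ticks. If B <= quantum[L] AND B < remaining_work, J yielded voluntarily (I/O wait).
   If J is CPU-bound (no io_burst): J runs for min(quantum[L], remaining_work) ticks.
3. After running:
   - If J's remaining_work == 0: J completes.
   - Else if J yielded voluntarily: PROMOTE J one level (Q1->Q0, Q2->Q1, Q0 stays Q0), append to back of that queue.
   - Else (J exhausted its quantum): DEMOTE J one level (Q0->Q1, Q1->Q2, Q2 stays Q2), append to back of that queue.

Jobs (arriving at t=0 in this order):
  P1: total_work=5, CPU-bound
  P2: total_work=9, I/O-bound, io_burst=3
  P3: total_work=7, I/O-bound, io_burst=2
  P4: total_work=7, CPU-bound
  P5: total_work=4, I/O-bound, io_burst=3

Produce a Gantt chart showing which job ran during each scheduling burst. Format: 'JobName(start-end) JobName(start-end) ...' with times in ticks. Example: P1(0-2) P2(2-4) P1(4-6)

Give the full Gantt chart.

t=0-2: P1@Q0 runs 2, rem=3, quantum used, demote→Q1. Q0=[P2,P3,P4,P5] Q1=[P1] Q2=[]
t=2-4: P2@Q0 runs 2, rem=7, quantum used, demote→Q1. Q0=[P3,P4,P5] Q1=[P1,P2] Q2=[]
t=4-6: P3@Q0 runs 2, rem=5, I/O yield, promote→Q0. Q0=[P4,P5,P3] Q1=[P1,P2] Q2=[]
t=6-8: P4@Q0 runs 2, rem=5, quantum used, demote→Q1. Q0=[P5,P3] Q1=[P1,P2,P4] Q2=[]
t=8-10: P5@Q0 runs 2, rem=2, quantum used, demote→Q1. Q0=[P3] Q1=[P1,P2,P4,P5] Q2=[]
t=10-12: P3@Q0 runs 2, rem=3, I/O yield, promote→Q0. Q0=[P3] Q1=[P1,P2,P4,P5] Q2=[]
t=12-14: P3@Q0 runs 2, rem=1, I/O yield, promote→Q0. Q0=[P3] Q1=[P1,P2,P4,P5] Q2=[]
t=14-15: P3@Q0 runs 1, rem=0, completes. Q0=[] Q1=[P1,P2,P4,P5] Q2=[]
t=15-18: P1@Q1 runs 3, rem=0, completes. Q0=[] Q1=[P2,P4,P5] Q2=[]
t=18-21: P2@Q1 runs 3, rem=4, I/O yield, promote→Q0. Q0=[P2] Q1=[P4,P5] Q2=[]
t=21-23: P2@Q0 runs 2, rem=2, quantum used, demote→Q1. Q0=[] Q1=[P4,P5,P2] Q2=[]
t=23-28: P4@Q1 runs 5, rem=0, completes. Q0=[] Q1=[P5,P2] Q2=[]
t=28-30: P5@Q1 runs 2, rem=0, completes. Q0=[] Q1=[P2] Q2=[]
t=30-32: P2@Q1 runs 2, rem=0, completes. Q0=[] Q1=[] Q2=[]

Answer: P1(0-2) P2(2-4) P3(4-6) P4(6-8) P5(8-10) P3(10-12) P3(12-14) P3(14-15) P1(15-18) P2(18-21) P2(21-23) P4(23-28) P5(28-30) P2(30-32)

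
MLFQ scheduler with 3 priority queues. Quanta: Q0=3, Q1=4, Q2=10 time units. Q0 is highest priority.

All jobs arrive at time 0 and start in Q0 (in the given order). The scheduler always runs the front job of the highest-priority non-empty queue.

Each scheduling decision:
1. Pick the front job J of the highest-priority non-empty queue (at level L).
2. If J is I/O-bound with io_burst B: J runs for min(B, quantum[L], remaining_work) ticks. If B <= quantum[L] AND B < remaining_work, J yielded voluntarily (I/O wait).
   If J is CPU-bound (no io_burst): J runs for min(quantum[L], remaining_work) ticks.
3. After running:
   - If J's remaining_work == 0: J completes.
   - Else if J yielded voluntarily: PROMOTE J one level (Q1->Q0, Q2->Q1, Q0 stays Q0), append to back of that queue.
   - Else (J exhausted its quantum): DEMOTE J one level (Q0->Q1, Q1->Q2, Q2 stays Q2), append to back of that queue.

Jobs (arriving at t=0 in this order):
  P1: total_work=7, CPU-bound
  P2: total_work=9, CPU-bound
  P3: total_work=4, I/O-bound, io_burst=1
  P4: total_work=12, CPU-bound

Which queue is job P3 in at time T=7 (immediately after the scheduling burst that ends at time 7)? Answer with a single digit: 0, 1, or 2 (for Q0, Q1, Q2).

Answer: 0

Derivation:
t=0-3: P1@Q0 runs 3, rem=4, quantum used, demote→Q1. Q0=[P2,P3,P4] Q1=[P1] Q2=[]
t=3-6: P2@Q0 runs 3, rem=6, quantum used, demote→Q1. Q0=[P3,P4] Q1=[P1,P2] Q2=[]
t=6-7: P3@Q0 runs 1, rem=3, I/O yield, promote→Q0. Q0=[P4,P3] Q1=[P1,P2] Q2=[]
t=7-10: P4@Q0 runs 3, rem=9, quantum used, demote→Q1. Q0=[P3] Q1=[P1,P2,P4] Q2=[]
t=10-11: P3@Q0 runs 1, rem=2, I/O yield, promote→Q0. Q0=[P3] Q1=[P1,P2,P4] Q2=[]
t=11-12: P3@Q0 runs 1, rem=1, I/O yield, promote→Q0. Q0=[P3] Q1=[P1,P2,P4] Q2=[]
t=12-13: P3@Q0 runs 1, rem=0, completes. Q0=[] Q1=[P1,P2,P4] Q2=[]
t=13-17: P1@Q1 runs 4, rem=0, completes. Q0=[] Q1=[P2,P4] Q2=[]
t=17-21: P2@Q1 runs 4, rem=2, quantum used, demote→Q2. Q0=[] Q1=[P4] Q2=[P2]
t=21-25: P4@Q1 runs 4, rem=5, quantum used, demote→Q2. Q0=[] Q1=[] Q2=[P2,P4]
t=25-27: P2@Q2 runs 2, rem=0, completes. Q0=[] Q1=[] Q2=[P4]
t=27-32: P4@Q2 runs 5, rem=0, completes. Q0=[] Q1=[] Q2=[]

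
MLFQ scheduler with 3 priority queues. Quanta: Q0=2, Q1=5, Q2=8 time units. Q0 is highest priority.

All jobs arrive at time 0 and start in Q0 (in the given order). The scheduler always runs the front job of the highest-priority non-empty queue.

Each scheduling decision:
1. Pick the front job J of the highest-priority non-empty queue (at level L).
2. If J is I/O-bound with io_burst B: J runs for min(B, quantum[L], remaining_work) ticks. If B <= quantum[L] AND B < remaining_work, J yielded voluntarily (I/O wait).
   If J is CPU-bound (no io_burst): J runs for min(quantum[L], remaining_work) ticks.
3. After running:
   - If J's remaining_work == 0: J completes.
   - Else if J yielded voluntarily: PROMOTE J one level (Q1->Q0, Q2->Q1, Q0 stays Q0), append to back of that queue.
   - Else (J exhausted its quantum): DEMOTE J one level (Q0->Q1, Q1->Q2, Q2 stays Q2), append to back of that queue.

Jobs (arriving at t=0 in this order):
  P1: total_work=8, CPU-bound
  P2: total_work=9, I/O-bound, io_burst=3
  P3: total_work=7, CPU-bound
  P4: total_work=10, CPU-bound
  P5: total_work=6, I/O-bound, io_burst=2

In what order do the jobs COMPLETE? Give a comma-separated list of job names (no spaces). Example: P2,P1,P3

t=0-2: P1@Q0 runs 2, rem=6, quantum used, demote→Q1. Q0=[P2,P3,P4,P5] Q1=[P1] Q2=[]
t=2-4: P2@Q0 runs 2, rem=7, quantum used, demote→Q1. Q0=[P3,P4,P5] Q1=[P1,P2] Q2=[]
t=4-6: P3@Q0 runs 2, rem=5, quantum used, demote→Q1. Q0=[P4,P5] Q1=[P1,P2,P3] Q2=[]
t=6-8: P4@Q0 runs 2, rem=8, quantum used, demote→Q1. Q0=[P5] Q1=[P1,P2,P3,P4] Q2=[]
t=8-10: P5@Q0 runs 2, rem=4, I/O yield, promote→Q0. Q0=[P5] Q1=[P1,P2,P3,P4] Q2=[]
t=10-12: P5@Q0 runs 2, rem=2, I/O yield, promote→Q0. Q0=[P5] Q1=[P1,P2,P3,P4] Q2=[]
t=12-14: P5@Q0 runs 2, rem=0, completes. Q0=[] Q1=[P1,P2,P3,P4] Q2=[]
t=14-19: P1@Q1 runs 5, rem=1, quantum used, demote→Q2. Q0=[] Q1=[P2,P3,P4] Q2=[P1]
t=19-22: P2@Q1 runs 3, rem=4, I/O yield, promote→Q0. Q0=[P2] Q1=[P3,P4] Q2=[P1]
t=22-24: P2@Q0 runs 2, rem=2, quantum used, demote→Q1. Q0=[] Q1=[P3,P4,P2] Q2=[P1]
t=24-29: P3@Q1 runs 5, rem=0, completes. Q0=[] Q1=[P4,P2] Q2=[P1]
t=29-34: P4@Q1 runs 5, rem=3, quantum used, demote→Q2. Q0=[] Q1=[P2] Q2=[P1,P4]
t=34-36: P2@Q1 runs 2, rem=0, completes. Q0=[] Q1=[] Q2=[P1,P4]
t=36-37: P1@Q2 runs 1, rem=0, completes. Q0=[] Q1=[] Q2=[P4]
t=37-40: P4@Q2 runs 3, rem=0, completes. Q0=[] Q1=[] Q2=[]

Answer: P5,P3,P2,P1,P4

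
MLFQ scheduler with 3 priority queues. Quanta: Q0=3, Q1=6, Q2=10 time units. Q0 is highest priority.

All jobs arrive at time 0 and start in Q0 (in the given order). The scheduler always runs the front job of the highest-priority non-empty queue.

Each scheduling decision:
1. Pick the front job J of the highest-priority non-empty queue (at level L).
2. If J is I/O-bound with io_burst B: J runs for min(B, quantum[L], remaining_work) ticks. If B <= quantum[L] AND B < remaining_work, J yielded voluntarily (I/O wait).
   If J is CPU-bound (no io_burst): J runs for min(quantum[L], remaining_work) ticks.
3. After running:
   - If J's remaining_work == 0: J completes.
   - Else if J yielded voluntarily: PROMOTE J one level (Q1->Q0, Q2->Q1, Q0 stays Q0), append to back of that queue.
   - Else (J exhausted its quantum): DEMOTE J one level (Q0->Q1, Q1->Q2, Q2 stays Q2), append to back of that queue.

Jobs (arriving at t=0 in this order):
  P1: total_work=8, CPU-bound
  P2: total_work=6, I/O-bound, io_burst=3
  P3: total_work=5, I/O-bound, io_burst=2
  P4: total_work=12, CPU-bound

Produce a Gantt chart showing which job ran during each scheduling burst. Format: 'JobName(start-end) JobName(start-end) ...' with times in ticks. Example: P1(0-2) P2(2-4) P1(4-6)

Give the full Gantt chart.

Answer: P1(0-3) P2(3-6) P3(6-8) P4(8-11) P2(11-14) P3(14-16) P3(16-17) P1(17-22) P4(22-28) P4(28-31)

Derivation:
t=0-3: P1@Q0 runs 3, rem=5, quantum used, demote→Q1. Q0=[P2,P3,P4] Q1=[P1] Q2=[]
t=3-6: P2@Q0 runs 3, rem=3, I/O yield, promote→Q0. Q0=[P3,P4,P2] Q1=[P1] Q2=[]
t=6-8: P3@Q0 runs 2, rem=3, I/O yield, promote→Q0. Q0=[P4,P2,P3] Q1=[P1] Q2=[]
t=8-11: P4@Q0 runs 3, rem=9, quantum used, demote→Q1. Q0=[P2,P3] Q1=[P1,P4] Q2=[]
t=11-14: P2@Q0 runs 3, rem=0, completes. Q0=[P3] Q1=[P1,P4] Q2=[]
t=14-16: P3@Q0 runs 2, rem=1, I/O yield, promote→Q0. Q0=[P3] Q1=[P1,P4] Q2=[]
t=16-17: P3@Q0 runs 1, rem=0, completes. Q0=[] Q1=[P1,P4] Q2=[]
t=17-22: P1@Q1 runs 5, rem=0, completes. Q0=[] Q1=[P4] Q2=[]
t=22-28: P4@Q1 runs 6, rem=3, quantum used, demote→Q2. Q0=[] Q1=[] Q2=[P4]
t=28-31: P4@Q2 runs 3, rem=0, completes. Q0=[] Q1=[] Q2=[]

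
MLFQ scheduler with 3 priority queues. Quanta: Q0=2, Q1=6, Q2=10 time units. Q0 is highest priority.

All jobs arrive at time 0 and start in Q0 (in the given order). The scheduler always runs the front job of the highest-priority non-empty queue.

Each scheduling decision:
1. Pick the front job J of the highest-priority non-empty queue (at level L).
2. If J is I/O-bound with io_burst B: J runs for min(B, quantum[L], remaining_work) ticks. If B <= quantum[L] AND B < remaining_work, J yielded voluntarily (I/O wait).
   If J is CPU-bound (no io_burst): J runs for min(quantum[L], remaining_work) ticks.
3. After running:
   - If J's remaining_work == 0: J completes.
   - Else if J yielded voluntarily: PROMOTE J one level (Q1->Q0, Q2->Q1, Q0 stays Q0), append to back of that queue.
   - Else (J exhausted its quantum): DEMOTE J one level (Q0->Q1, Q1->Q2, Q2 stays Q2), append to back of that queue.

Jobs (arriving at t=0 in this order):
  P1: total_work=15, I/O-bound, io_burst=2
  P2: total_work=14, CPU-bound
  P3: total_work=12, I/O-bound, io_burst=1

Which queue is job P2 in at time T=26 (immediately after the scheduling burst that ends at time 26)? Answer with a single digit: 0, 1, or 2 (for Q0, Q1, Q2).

Answer: 1

Derivation:
t=0-2: P1@Q0 runs 2, rem=13, I/O yield, promote→Q0. Q0=[P2,P3,P1] Q1=[] Q2=[]
t=2-4: P2@Q0 runs 2, rem=12, quantum used, demote→Q1. Q0=[P3,P1] Q1=[P2] Q2=[]
t=4-5: P3@Q0 runs 1, rem=11, I/O yield, promote→Q0. Q0=[P1,P3] Q1=[P2] Q2=[]
t=5-7: P1@Q0 runs 2, rem=11, I/O yield, promote→Q0. Q0=[P3,P1] Q1=[P2] Q2=[]
t=7-8: P3@Q0 runs 1, rem=10, I/O yield, promote→Q0. Q0=[P1,P3] Q1=[P2] Q2=[]
t=8-10: P1@Q0 runs 2, rem=9, I/O yield, promote→Q0. Q0=[P3,P1] Q1=[P2] Q2=[]
t=10-11: P3@Q0 runs 1, rem=9, I/O yield, promote→Q0. Q0=[P1,P3] Q1=[P2] Q2=[]
t=11-13: P1@Q0 runs 2, rem=7, I/O yield, promote→Q0. Q0=[P3,P1] Q1=[P2] Q2=[]
t=13-14: P3@Q0 runs 1, rem=8, I/O yield, promote→Q0. Q0=[P1,P3] Q1=[P2] Q2=[]
t=14-16: P1@Q0 runs 2, rem=5, I/O yield, promote→Q0. Q0=[P3,P1] Q1=[P2] Q2=[]
t=16-17: P3@Q0 runs 1, rem=7, I/O yield, promote→Q0. Q0=[P1,P3] Q1=[P2] Q2=[]
t=17-19: P1@Q0 runs 2, rem=3, I/O yield, promote→Q0. Q0=[P3,P1] Q1=[P2] Q2=[]
t=19-20: P3@Q0 runs 1, rem=6, I/O yield, promote→Q0. Q0=[P1,P3] Q1=[P2] Q2=[]
t=20-22: P1@Q0 runs 2, rem=1, I/O yield, promote→Q0. Q0=[P3,P1] Q1=[P2] Q2=[]
t=22-23: P3@Q0 runs 1, rem=5, I/O yield, promote→Q0. Q0=[P1,P3] Q1=[P2] Q2=[]
t=23-24: P1@Q0 runs 1, rem=0, completes. Q0=[P3] Q1=[P2] Q2=[]
t=24-25: P3@Q0 runs 1, rem=4, I/O yield, promote→Q0. Q0=[P3] Q1=[P2] Q2=[]
t=25-26: P3@Q0 runs 1, rem=3, I/O yield, promote→Q0. Q0=[P3] Q1=[P2] Q2=[]
t=26-27: P3@Q0 runs 1, rem=2, I/O yield, promote→Q0. Q0=[P3] Q1=[P2] Q2=[]
t=27-28: P3@Q0 runs 1, rem=1, I/O yield, promote→Q0. Q0=[P3] Q1=[P2] Q2=[]
t=28-29: P3@Q0 runs 1, rem=0, completes. Q0=[] Q1=[P2] Q2=[]
t=29-35: P2@Q1 runs 6, rem=6, quantum used, demote→Q2. Q0=[] Q1=[] Q2=[P2]
t=35-41: P2@Q2 runs 6, rem=0, completes. Q0=[] Q1=[] Q2=[]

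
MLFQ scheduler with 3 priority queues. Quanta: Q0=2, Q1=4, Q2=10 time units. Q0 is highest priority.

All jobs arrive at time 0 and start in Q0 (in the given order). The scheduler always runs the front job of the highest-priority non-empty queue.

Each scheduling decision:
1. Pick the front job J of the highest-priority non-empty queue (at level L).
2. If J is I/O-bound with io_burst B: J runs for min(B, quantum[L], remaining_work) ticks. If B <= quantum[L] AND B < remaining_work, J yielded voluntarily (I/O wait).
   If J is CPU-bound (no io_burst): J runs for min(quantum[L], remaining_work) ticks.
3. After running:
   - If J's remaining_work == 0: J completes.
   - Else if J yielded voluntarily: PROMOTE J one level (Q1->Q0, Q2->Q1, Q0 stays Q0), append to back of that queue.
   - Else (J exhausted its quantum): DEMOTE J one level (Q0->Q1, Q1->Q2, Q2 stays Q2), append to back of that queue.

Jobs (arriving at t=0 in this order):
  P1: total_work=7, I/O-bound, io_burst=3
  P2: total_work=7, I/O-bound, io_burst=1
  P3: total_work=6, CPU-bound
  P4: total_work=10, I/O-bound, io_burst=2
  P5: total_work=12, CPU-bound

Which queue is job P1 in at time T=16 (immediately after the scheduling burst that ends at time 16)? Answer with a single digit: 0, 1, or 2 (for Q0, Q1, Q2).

t=0-2: P1@Q0 runs 2, rem=5, quantum used, demote→Q1. Q0=[P2,P3,P4,P5] Q1=[P1] Q2=[]
t=2-3: P2@Q0 runs 1, rem=6, I/O yield, promote→Q0. Q0=[P3,P4,P5,P2] Q1=[P1] Q2=[]
t=3-5: P3@Q0 runs 2, rem=4, quantum used, demote→Q1. Q0=[P4,P5,P2] Q1=[P1,P3] Q2=[]
t=5-7: P4@Q0 runs 2, rem=8, I/O yield, promote→Q0. Q0=[P5,P2,P4] Q1=[P1,P3] Q2=[]
t=7-9: P5@Q0 runs 2, rem=10, quantum used, demote→Q1. Q0=[P2,P4] Q1=[P1,P3,P5] Q2=[]
t=9-10: P2@Q0 runs 1, rem=5, I/O yield, promote→Q0. Q0=[P4,P2] Q1=[P1,P3,P5] Q2=[]
t=10-12: P4@Q0 runs 2, rem=6, I/O yield, promote→Q0. Q0=[P2,P4] Q1=[P1,P3,P5] Q2=[]
t=12-13: P2@Q0 runs 1, rem=4, I/O yield, promote→Q0. Q0=[P4,P2] Q1=[P1,P3,P5] Q2=[]
t=13-15: P4@Q0 runs 2, rem=4, I/O yield, promote→Q0. Q0=[P2,P4] Q1=[P1,P3,P5] Q2=[]
t=15-16: P2@Q0 runs 1, rem=3, I/O yield, promote→Q0. Q0=[P4,P2] Q1=[P1,P3,P5] Q2=[]
t=16-18: P4@Q0 runs 2, rem=2, I/O yield, promote→Q0. Q0=[P2,P4] Q1=[P1,P3,P5] Q2=[]
t=18-19: P2@Q0 runs 1, rem=2, I/O yield, promote→Q0. Q0=[P4,P2] Q1=[P1,P3,P5] Q2=[]
t=19-21: P4@Q0 runs 2, rem=0, completes. Q0=[P2] Q1=[P1,P3,P5] Q2=[]
t=21-22: P2@Q0 runs 1, rem=1, I/O yield, promote→Q0. Q0=[P2] Q1=[P1,P3,P5] Q2=[]
t=22-23: P2@Q0 runs 1, rem=0, completes. Q0=[] Q1=[P1,P3,P5] Q2=[]
t=23-26: P1@Q1 runs 3, rem=2, I/O yield, promote→Q0. Q0=[P1] Q1=[P3,P5] Q2=[]
t=26-28: P1@Q0 runs 2, rem=0, completes. Q0=[] Q1=[P3,P5] Q2=[]
t=28-32: P3@Q1 runs 4, rem=0, completes. Q0=[] Q1=[P5] Q2=[]
t=32-36: P5@Q1 runs 4, rem=6, quantum used, demote→Q2. Q0=[] Q1=[] Q2=[P5]
t=36-42: P5@Q2 runs 6, rem=0, completes. Q0=[] Q1=[] Q2=[]

Answer: 1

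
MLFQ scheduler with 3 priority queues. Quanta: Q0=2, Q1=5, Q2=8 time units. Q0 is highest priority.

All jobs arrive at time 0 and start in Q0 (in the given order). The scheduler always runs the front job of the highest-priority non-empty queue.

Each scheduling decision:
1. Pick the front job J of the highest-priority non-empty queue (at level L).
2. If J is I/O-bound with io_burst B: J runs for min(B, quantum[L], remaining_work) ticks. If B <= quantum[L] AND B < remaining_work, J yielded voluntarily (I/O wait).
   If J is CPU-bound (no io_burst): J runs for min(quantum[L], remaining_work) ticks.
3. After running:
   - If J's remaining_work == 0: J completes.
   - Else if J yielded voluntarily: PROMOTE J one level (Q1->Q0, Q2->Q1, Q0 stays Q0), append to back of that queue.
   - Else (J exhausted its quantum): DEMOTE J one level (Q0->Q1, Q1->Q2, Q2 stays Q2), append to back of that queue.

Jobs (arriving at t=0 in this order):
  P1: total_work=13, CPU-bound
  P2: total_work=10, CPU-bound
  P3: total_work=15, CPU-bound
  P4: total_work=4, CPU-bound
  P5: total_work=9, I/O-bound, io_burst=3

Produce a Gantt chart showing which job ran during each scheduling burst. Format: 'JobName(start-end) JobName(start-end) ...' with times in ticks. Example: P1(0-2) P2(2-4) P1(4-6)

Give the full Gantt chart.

Answer: P1(0-2) P2(2-4) P3(4-6) P4(6-8) P5(8-10) P1(10-15) P2(15-20) P3(20-25) P4(25-27) P5(27-30) P5(30-32) P5(32-34) P1(34-40) P2(40-43) P3(43-51)

Derivation:
t=0-2: P1@Q0 runs 2, rem=11, quantum used, demote→Q1. Q0=[P2,P3,P4,P5] Q1=[P1] Q2=[]
t=2-4: P2@Q0 runs 2, rem=8, quantum used, demote→Q1. Q0=[P3,P4,P5] Q1=[P1,P2] Q2=[]
t=4-6: P3@Q0 runs 2, rem=13, quantum used, demote→Q1. Q0=[P4,P5] Q1=[P1,P2,P3] Q2=[]
t=6-8: P4@Q0 runs 2, rem=2, quantum used, demote→Q1. Q0=[P5] Q1=[P1,P2,P3,P4] Q2=[]
t=8-10: P5@Q0 runs 2, rem=7, quantum used, demote→Q1. Q0=[] Q1=[P1,P2,P3,P4,P5] Q2=[]
t=10-15: P1@Q1 runs 5, rem=6, quantum used, demote→Q2. Q0=[] Q1=[P2,P3,P4,P5] Q2=[P1]
t=15-20: P2@Q1 runs 5, rem=3, quantum used, demote→Q2. Q0=[] Q1=[P3,P4,P5] Q2=[P1,P2]
t=20-25: P3@Q1 runs 5, rem=8, quantum used, demote→Q2. Q0=[] Q1=[P4,P5] Q2=[P1,P2,P3]
t=25-27: P4@Q1 runs 2, rem=0, completes. Q0=[] Q1=[P5] Q2=[P1,P2,P3]
t=27-30: P5@Q1 runs 3, rem=4, I/O yield, promote→Q0. Q0=[P5] Q1=[] Q2=[P1,P2,P3]
t=30-32: P5@Q0 runs 2, rem=2, quantum used, demote→Q1. Q0=[] Q1=[P5] Q2=[P1,P2,P3]
t=32-34: P5@Q1 runs 2, rem=0, completes. Q0=[] Q1=[] Q2=[P1,P2,P3]
t=34-40: P1@Q2 runs 6, rem=0, completes. Q0=[] Q1=[] Q2=[P2,P3]
t=40-43: P2@Q2 runs 3, rem=0, completes. Q0=[] Q1=[] Q2=[P3]
t=43-51: P3@Q2 runs 8, rem=0, completes. Q0=[] Q1=[] Q2=[]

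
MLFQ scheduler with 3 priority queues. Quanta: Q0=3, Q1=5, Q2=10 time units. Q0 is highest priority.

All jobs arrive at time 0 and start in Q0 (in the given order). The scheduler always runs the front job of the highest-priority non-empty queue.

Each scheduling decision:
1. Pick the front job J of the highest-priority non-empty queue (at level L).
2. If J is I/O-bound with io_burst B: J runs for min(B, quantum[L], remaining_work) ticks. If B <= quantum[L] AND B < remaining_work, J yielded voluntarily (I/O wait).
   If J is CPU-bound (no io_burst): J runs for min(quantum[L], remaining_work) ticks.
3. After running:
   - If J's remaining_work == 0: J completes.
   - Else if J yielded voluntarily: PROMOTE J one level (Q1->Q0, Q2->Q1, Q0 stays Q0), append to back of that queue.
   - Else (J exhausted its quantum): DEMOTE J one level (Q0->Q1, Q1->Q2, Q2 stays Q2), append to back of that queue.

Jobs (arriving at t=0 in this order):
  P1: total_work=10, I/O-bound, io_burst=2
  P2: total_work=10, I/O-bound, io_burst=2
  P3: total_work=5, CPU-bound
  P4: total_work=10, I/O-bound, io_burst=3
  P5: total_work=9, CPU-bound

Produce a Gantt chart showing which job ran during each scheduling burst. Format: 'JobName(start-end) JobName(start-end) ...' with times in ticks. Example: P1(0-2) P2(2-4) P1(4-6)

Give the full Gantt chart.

Answer: P1(0-2) P2(2-4) P3(4-7) P4(7-10) P5(10-13) P1(13-15) P2(15-17) P4(17-20) P1(20-22) P2(22-24) P4(24-27) P1(27-29) P2(29-31) P4(31-32) P1(32-34) P2(34-36) P3(36-38) P5(38-43) P5(43-44)

Derivation:
t=0-2: P1@Q0 runs 2, rem=8, I/O yield, promote→Q0. Q0=[P2,P3,P4,P5,P1] Q1=[] Q2=[]
t=2-4: P2@Q0 runs 2, rem=8, I/O yield, promote→Q0. Q0=[P3,P4,P5,P1,P2] Q1=[] Q2=[]
t=4-7: P3@Q0 runs 3, rem=2, quantum used, demote→Q1. Q0=[P4,P5,P1,P2] Q1=[P3] Q2=[]
t=7-10: P4@Q0 runs 3, rem=7, I/O yield, promote→Q0. Q0=[P5,P1,P2,P4] Q1=[P3] Q2=[]
t=10-13: P5@Q0 runs 3, rem=6, quantum used, demote→Q1. Q0=[P1,P2,P4] Q1=[P3,P5] Q2=[]
t=13-15: P1@Q0 runs 2, rem=6, I/O yield, promote→Q0. Q0=[P2,P4,P1] Q1=[P3,P5] Q2=[]
t=15-17: P2@Q0 runs 2, rem=6, I/O yield, promote→Q0. Q0=[P4,P1,P2] Q1=[P3,P5] Q2=[]
t=17-20: P4@Q0 runs 3, rem=4, I/O yield, promote→Q0. Q0=[P1,P2,P4] Q1=[P3,P5] Q2=[]
t=20-22: P1@Q0 runs 2, rem=4, I/O yield, promote→Q0. Q0=[P2,P4,P1] Q1=[P3,P5] Q2=[]
t=22-24: P2@Q0 runs 2, rem=4, I/O yield, promote→Q0. Q0=[P4,P1,P2] Q1=[P3,P5] Q2=[]
t=24-27: P4@Q0 runs 3, rem=1, I/O yield, promote→Q0. Q0=[P1,P2,P4] Q1=[P3,P5] Q2=[]
t=27-29: P1@Q0 runs 2, rem=2, I/O yield, promote→Q0. Q0=[P2,P4,P1] Q1=[P3,P5] Q2=[]
t=29-31: P2@Q0 runs 2, rem=2, I/O yield, promote→Q0. Q0=[P4,P1,P2] Q1=[P3,P5] Q2=[]
t=31-32: P4@Q0 runs 1, rem=0, completes. Q0=[P1,P2] Q1=[P3,P5] Q2=[]
t=32-34: P1@Q0 runs 2, rem=0, completes. Q0=[P2] Q1=[P3,P5] Q2=[]
t=34-36: P2@Q0 runs 2, rem=0, completes. Q0=[] Q1=[P3,P5] Q2=[]
t=36-38: P3@Q1 runs 2, rem=0, completes. Q0=[] Q1=[P5] Q2=[]
t=38-43: P5@Q1 runs 5, rem=1, quantum used, demote→Q2. Q0=[] Q1=[] Q2=[P5]
t=43-44: P5@Q2 runs 1, rem=0, completes. Q0=[] Q1=[] Q2=[]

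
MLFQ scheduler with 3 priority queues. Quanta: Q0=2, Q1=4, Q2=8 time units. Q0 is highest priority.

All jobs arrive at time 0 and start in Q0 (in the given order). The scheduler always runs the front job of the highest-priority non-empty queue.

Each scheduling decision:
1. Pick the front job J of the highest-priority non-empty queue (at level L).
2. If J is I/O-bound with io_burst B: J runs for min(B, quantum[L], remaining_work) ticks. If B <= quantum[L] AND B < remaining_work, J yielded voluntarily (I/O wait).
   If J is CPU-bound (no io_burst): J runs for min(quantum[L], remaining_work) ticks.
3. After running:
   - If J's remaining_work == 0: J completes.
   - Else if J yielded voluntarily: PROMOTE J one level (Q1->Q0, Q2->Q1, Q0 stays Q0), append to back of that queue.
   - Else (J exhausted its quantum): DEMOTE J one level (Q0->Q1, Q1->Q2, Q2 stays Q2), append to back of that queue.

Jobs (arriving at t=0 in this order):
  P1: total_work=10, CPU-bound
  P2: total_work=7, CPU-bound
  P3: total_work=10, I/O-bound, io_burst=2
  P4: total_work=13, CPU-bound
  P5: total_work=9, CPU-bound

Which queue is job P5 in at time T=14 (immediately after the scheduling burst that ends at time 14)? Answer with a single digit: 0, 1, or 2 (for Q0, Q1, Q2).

Answer: 1

Derivation:
t=0-2: P1@Q0 runs 2, rem=8, quantum used, demote→Q1. Q0=[P2,P3,P4,P5] Q1=[P1] Q2=[]
t=2-4: P2@Q0 runs 2, rem=5, quantum used, demote→Q1. Q0=[P3,P4,P5] Q1=[P1,P2] Q2=[]
t=4-6: P3@Q0 runs 2, rem=8, I/O yield, promote→Q0. Q0=[P4,P5,P3] Q1=[P1,P2] Q2=[]
t=6-8: P4@Q0 runs 2, rem=11, quantum used, demote→Q1. Q0=[P5,P3] Q1=[P1,P2,P4] Q2=[]
t=8-10: P5@Q0 runs 2, rem=7, quantum used, demote→Q1. Q0=[P3] Q1=[P1,P2,P4,P5] Q2=[]
t=10-12: P3@Q0 runs 2, rem=6, I/O yield, promote→Q0. Q0=[P3] Q1=[P1,P2,P4,P5] Q2=[]
t=12-14: P3@Q0 runs 2, rem=4, I/O yield, promote→Q0. Q0=[P3] Q1=[P1,P2,P4,P5] Q2=[]
t=14-16: P3@Q0 runs 2, rem=2, I/O yield, promote→Q0. Q0=[P3] Q1=[P1,P2,P4,P5] Q2=[]
t=16-18: P3@Q0 runs 2, rem=0, completes. Q0=[] Q1=[P1,P2,P4,P5] Q2=[]
t=18-22: P1@Q1 runs 4, rem=4, quantum used, demote→Q2. Q0=[] Q1=[P2,P4,P5] Q2=[P1]
t=22-26: P2@Q1 runs 4, rem=1, quantum used, demote→Q2. Q0=[] Q1=[P4,P5] Q2=[P1,P2]
t=26-30: P4@Q1 runs 4, rem=7, quantum used, demote→Q2. Q0=[] Q1=[P5] Q2=[P1,P2,P4]
t=30-34: P5@Q1 runs 4, rem=3, quantum used, demote→Q2. Q0=[] Q1=[] Q2=[P1,P2,P4,P5]
t=34-38: P1@Q2 runs 4, rem=0, completes. Q0=[] Q1=[] Q2=[P2,P4,P5]
t=38-39: P2@Q2 runs 1, rem=0, completes. Q0=[] Q1=[] Q2=[P4,P5]
t=39-46: P4@Q2 runs 7, rem=0, completes. Q0=[] Q1=[] Q2=[P5]
t=46-49: P5@Q2 runs 3, rem=0, completes. Q0=[] Q1=[] Q2=[]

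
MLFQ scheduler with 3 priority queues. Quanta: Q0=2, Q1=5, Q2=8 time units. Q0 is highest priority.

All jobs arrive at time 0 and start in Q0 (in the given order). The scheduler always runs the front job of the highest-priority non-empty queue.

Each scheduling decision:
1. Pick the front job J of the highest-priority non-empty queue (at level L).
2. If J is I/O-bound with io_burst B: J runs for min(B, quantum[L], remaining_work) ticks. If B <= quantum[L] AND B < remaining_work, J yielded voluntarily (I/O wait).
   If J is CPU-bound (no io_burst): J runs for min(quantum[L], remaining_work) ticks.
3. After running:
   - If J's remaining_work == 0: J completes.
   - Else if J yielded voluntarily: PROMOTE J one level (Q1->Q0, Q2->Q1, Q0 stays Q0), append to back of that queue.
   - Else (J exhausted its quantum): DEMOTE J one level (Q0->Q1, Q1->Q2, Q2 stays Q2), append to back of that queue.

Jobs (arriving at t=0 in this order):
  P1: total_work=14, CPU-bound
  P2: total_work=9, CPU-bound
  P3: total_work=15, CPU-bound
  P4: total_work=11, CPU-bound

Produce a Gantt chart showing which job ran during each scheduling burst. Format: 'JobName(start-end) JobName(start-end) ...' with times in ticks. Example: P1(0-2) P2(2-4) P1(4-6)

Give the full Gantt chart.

t=0-2: P1@Q0 runs 2, rem=12, quantum used, demote→Q1. Q0=[P2,P3,P4] Q1=[P1] Q2=[]
t=2-4: P2@Q0 runs 2, rem=7, quantum used, demote→Q1. Q0=[P3,P4] Q1=[P1,P2] Q2=[]
t=4-6: P3@Q0 runs 2, rem=13, quantum used, demote→Q1. Q0=[P4] Q1=[P1,P2,P3] Q2=[]
t=6-8: P4@Q0 runs 2, rem=9, quantum used, demote→Q1. Q0=[] Q1=[P1,P2,P3,P4] Q2=[]
t=8-13: P1@Q1 runs 5, rem=7, quantum used, demote→Q2. Q0=[] Q1=[P2,P3,P4] Q2=[P1]
t=13-18: P2@Q1 runs 5, rem=2, quantum used, demote→Q2. Q0=[] Q1=[P3,P4] Q2=[P1,P2]
t=18-23: P3@Q1 runs 5, rem=8, quantum used, demote→Q2. Q0=[] Q1=[P4] Q2=[P1,P2,P3]
t=23-28: P4@Q1 runs 5, rem=4, quantum used, demote→Q2. Q0=[] Q1=[] Q2=[P1,P2,P3,P4]
t=28-35: P1@Q2 runs 7, rem=0, completes. Q0=[] Q1=[] Q2=[P2,P3,P4]
t=35-37: P2@Q2 runs 2, rem=0, completes. Q0=[] Q1=[] Q2=[P3,P4]
t=37-45: P3@Q2 runs 8, rem=0, completes. Q0=[] Q1=[] Q2=[P4]
t=45-49: P4@Q2 runs 4, rem=0, completes. Q0=[] Q1=[] Q2=[]

Answer: P1(0-2) P2(2-4) P3(4-6) P4(6-8) P1(8-13) P2(13-18) P3(18-23) P4(23-28) P1(28-35) P2(35-37) P3(37-45) P4(45-49)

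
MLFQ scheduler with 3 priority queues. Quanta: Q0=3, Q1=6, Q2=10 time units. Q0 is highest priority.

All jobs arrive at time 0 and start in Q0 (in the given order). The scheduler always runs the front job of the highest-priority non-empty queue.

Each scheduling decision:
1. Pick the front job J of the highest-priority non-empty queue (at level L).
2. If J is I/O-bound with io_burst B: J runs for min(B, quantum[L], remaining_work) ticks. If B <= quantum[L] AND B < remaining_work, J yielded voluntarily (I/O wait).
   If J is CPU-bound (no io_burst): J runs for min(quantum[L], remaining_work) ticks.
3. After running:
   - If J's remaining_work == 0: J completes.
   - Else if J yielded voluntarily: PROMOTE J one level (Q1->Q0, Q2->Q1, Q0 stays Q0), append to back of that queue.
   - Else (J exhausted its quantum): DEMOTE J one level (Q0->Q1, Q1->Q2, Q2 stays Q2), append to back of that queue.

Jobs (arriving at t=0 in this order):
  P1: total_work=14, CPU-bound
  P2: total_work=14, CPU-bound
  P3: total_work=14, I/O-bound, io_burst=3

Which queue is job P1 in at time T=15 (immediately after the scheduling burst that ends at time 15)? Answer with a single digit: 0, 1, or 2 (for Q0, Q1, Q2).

t=0-3: P1@Q0 runs 3, rem=11, quantum used, demote→Q1. Q0=[P2,P3] Q1=[P1] Q2=[]
t=3-6: P2@Q0 runs 3, rem=11, quantum used, demote→Q1. Q0=[P3] Q1=[P1,P2] Q2=[]
t=6-9: P3@Q0 runs 3, rem=11, I/O yield, promote→Q0. Q0=[P3] Q1=[P1,P2] Q2=[]
t=9-12: P3@Q0 runs 3, rem=8, I/O yield, promote→Q0. Q0=[P3] Q1=[P1,P2] Q2=[]
t=12-15: P3@Q0 runs 3, rem=5, I/O yield, promote→Q0. Q0=[P3] Q1=[P1,P2] Q2=[]
t=15-18: P3@Q0 runs 3, rem=2, I/O yield, promote→Q0. Q0=[P3] Q1=[P1,P2] Q2=[]
t=18-20: P3@Q0 runs 2, rem=0, completes. Q0=[] Q1=[P1,P2] Q2=[]
t=20-26: P1@Q1 runs 6, rem=5, quantum used, demote→Q2. Q0=[] Q1=[P2] Q2=[P1]
t=26-32: P2@Q1 runs 6, rem=5, quantum used, demote→Q2. Q0=[] Q1=[] Q2=[P1,P2]
t=32-37: P1@Q2 runs 5, rem=0, completes. Q0=[] Q1=[] Q2=[P2]
t=37-42: P2@Q2 runs 5, rem=0, completes. Q0=[] Q1=[] Q2=[]

Answer: 1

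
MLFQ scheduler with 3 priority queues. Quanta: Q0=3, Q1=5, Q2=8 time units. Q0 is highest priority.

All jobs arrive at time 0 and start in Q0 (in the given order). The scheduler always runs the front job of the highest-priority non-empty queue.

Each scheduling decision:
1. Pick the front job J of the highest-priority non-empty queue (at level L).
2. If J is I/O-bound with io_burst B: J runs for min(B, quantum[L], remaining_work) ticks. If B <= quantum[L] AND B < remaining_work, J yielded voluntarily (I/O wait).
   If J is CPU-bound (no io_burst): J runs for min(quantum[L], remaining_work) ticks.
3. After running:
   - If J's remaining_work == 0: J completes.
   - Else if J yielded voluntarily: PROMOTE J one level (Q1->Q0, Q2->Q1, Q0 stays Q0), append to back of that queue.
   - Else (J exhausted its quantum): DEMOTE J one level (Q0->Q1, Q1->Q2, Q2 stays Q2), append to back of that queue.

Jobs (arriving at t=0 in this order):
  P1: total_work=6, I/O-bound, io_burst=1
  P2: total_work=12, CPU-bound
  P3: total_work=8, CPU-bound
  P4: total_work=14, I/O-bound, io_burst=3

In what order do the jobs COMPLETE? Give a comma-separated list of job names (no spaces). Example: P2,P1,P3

t=0-1: P1@Q0 runs 1, rem=5, I/O yield, promote→Q0. Q0=[P2,P3,P4,P1] Q1=[] Q2=[]
t=1-4: P2@Q0 runs 3, rem=9, quantum used, demote→Q1. Q0=[P3,P4,P1] Q1=[P2] Q2=[]
t=4-7: P3@Q0 runs 3, rem=5, quantum used, demote→Q1. Q0=[P4,P1] Q1=[P2,P3] Q2=[]
t=7-10: P4@Q0 runs 3, rem=11, I/O yield, promote→Q0. Q0=[P1,P4] Q1=[P2,P3] Q2=[]
t=10-11: P1@Q0 runs 1, rem=4, I/O yield, promote→Q0. Q0=[P4,P1] Q1=[P2,P3] Q2=[]
t=11-14: P4@Q0 runs 3, rem=8, I/O yield, promote→Q0. Q0=[P1,P4] Q1=[P2,P3] Q2=[]
t=14-15: P1@Q0 runs 1, rem=3, I/O yield, promote→Q0. Q0=[P4,P1] Q1=[P2,P3] Q2=[]
t=15-18: P4@Q0 runs 3, rem=5, I/O yield, promote→Q0. Q0=[P1,P4] Q1=[P2,P3] Q2=[]
t=18-19: P1@Q0 runs 1, rem=2, I/O yield, promote→Q0. Q0=[P4,P1] Q1=[P2,P3] Q2=[]
t=19-22: P4@Q0 runs 3, rem=2, I/O yield, promote→Q0. Q0=[P1,P4] Q1=[P2,P3] Q2=[]
t=22-23: P1@Q0 runs 1, rem=1, I/O yield, promote→Q0. Q0=[P4,P1] Q1=[P2,P3] Q2=[]
t=23-25: P4@Q0 runs 2, rem=0, completes. Q0=[P1] Q1=[P2,P3] Q2=[]
t=25-26: P1@Q0 runs 1, rem=0, completes. Q0=[] Q1=[P2,P3] Q2=[]
t=26-31: P2@Q1 runs 5, rem=4, quantum used, demote→Q2. Q0=[] Q1=[P3] Q2=[P2]
t=31-36: P3@Q1 runs 5, rem=0, completes. Q0=[] Q1=[] Q2=[P2]
t=36-40: P2@Q2 runs 4, rem=0, completes. Q0=[] Q1=[] Q2=[]

Answer: P4,P1,P3,P2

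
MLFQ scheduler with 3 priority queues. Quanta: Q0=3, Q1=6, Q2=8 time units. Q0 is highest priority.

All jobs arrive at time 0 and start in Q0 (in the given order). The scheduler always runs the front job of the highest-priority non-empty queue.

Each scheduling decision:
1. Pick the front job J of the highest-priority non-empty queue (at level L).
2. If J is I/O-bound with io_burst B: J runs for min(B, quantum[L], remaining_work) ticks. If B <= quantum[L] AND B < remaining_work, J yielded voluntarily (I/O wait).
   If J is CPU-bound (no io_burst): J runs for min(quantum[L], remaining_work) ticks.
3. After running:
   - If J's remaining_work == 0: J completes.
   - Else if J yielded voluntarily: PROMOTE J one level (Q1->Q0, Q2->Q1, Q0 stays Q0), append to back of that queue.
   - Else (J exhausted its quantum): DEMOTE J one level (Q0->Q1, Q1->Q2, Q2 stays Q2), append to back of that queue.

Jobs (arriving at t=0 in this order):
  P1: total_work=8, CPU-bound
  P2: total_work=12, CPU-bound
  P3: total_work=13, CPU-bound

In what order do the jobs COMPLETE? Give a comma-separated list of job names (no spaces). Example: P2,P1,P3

t=0-3: P1@Q0 runs 3, rem=5, quantum used, demote→Q1. Q0=[P2,P3] Q1=[P1] Q2=[]
t=3-6: P2@Q0 runs 3, rem=9, quantum used, demote→Q1. Q0=[P3] Q1=[P1,P2] Q2=[]
t=6-9: P3@Q0 runs 3, rem=10, quantum used, demote→Q1. Q0=[] Q1=[P1,P2,P3] Q2=[]
t=9-14: P1@Q1 runs 5, rem=0, completes. Q0=[] Q1=[P2,P3] Q2=[]
t=14-20: P2@Q1 runs 6, rem=3, quantum used, demote→Q2. Q0=[] Q1=[P3] Q2=[P2]
t=20-26: P3@Q1 runs 6, rem=4, quantum used, demote→Q2. Q0=[] Q1=[] Q2=[P2,P3]
t=26-29: P2@Q2 runs 3, rem=0, completes. Q0=[] Q1=[] Q2=[P3]
t=29-33: P3@Q2 runs 4, rem=0, completes. Q0=[] Q1=[] Q2=[]

Answer: P1,P2,P3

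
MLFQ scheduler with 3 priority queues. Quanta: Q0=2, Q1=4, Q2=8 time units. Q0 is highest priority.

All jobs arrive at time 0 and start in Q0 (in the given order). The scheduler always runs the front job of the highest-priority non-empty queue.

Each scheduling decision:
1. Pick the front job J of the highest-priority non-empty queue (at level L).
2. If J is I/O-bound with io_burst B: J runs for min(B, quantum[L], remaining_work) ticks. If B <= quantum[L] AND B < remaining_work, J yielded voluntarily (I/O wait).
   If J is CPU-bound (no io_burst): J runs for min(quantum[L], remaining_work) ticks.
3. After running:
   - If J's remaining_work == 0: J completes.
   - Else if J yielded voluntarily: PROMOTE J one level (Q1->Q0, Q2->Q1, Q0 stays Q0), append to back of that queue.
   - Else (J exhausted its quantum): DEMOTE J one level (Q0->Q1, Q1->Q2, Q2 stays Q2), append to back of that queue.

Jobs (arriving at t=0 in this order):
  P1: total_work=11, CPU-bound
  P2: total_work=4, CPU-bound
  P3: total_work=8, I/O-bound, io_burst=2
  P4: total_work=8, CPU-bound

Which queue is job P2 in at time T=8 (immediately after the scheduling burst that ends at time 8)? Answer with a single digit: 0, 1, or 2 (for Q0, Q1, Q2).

Answer: 1

Derivation:
t=0-2: P1@Q0 runs 2, rem=9, quantum used, demote→Q1. Q0=[P2,P3,P4] Q1=[P1] Q2=[]
t=2-4: P2@Q0 runs 2, rem=2, quantum used, demote→Q1. Q0=[P3,P4] Q1=[P1,P2] Q2=[]
t=4-6: P3@Q0 runs 2, rem=6, I/O yield, promote→Q0. Q0=[P4,P3] Q1=[P1,P2] Q2=[]
t=6-8: P4@Q0 runs 2, rem=6, quantum used, demote→Q1. Q0=[P3] Q1=[P1,P2,P4] Q2=[]
t=8-10: P3@Q0 runs 2, rem=4, I/O yield, promote→Q0. Q0=[P3] Q1=[P1,P2,P4] Q2=[]
t=10-12: P3@Q0 runs 2, rem=2, I/O yield, promote→Q0. Q0=[P3] Q1=[P1,P2,P4] Q2=[]
t=12-14: P3@Q0 runs 2, rem=0, completes. Q0=[] Q1=[P1,P2,P4] Q2=[]
t=14-18: P1@Q1 runs 4, rem=5, quantum used, demote→Q2. Q0=[] Q1=[P2,P4] Q2=[P1]
t=18-20: P2@Q1 runs 2, rem=0, completes. Q0=[] Q1=[P4] Q2=[P1]
t=20-24: P4@Q1 runs 4, rem=2, quantum used, demote→Q2. Q0=[] Q1=[] Q2=[P1,P4]
t=24-29: P1@Q2 runs 5, rem=0, completes. Q0=[] Q1=[] Q2=[P4]
t=29-31: P4@Q2 runs 2, rem=0, completes. Q0=[] Q1=[] Q2=[]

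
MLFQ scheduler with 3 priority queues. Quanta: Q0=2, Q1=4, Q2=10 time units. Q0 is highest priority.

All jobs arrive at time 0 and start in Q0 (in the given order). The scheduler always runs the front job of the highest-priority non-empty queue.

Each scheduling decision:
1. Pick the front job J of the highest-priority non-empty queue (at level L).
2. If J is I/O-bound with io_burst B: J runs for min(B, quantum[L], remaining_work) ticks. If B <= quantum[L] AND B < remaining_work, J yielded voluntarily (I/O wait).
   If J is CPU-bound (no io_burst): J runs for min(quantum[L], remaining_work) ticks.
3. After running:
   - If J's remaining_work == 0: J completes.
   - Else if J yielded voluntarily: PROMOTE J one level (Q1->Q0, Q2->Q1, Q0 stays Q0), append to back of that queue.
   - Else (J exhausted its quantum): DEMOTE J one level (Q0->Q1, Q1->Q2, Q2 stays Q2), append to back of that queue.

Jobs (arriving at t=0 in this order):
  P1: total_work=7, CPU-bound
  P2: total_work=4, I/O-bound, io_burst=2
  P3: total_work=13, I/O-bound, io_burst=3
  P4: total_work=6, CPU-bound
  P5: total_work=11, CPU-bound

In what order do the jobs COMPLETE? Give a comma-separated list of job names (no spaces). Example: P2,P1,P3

Answer: P2,P4,P3,P1,P5

Derivation:
t=0-2: P1@Q0 runs 2, rem=5, quantum used, demote→Q1. Q0=[P2,P3,P4,P5] Q1=[P1] Q2=[]
t=2-4: P2@Q0 runs 2, rem=2, I/O yield, promote→Q0. Q0=[P3,P4,P5,P2] Q1=[P1] Q2=[]
t=4-6: P3@Q0 runs 2, rem=11, quantum used, demote→Q1. Q0=[P4,P5,P2] Q1=[P1,P3] Q2=[]
t=6-8: P4@Q0 runs 2, rem=4, quantum used, demote→Q1. Q0=[P5,P2] Q1=[P1,P3,P4] Q2=[]
t=8-10: P5@Q0 runs 2, rem=9, quantum used, demote→Q1. Q0=[P2] Q1=[P1,P3,P4,P5] Q2=[]
t=10-12: P2@Q0 runs 2, rem=0, completes. Q0=[] Q1=[P1,P3,P4,P5] Q2=[]
t=12-16: P1@Q1 runs 4, rem=1, quantum used, demote→Q2. Q0=[] Q1=[P3,P4,P5] Q2=[P1]
t=16-19: P3@Q1 runs 3, rem=8, I/O yield, promote→Q0. Q0=[P3] Q1=[P4,P5] Q2=[P1]
t=19-21: P3@Q0 runs 2, rem=6, quantum used, demote→Q1. Q0=[] Q1=[P4,P5,P3] Q2=[P1]
t=21-25: P4@Q1 runs 4, rem=0, completes. Q0=[] Q1=[P5,P3] Q2=[P1]
t=25-29: P5@Q1 runs 4, rem=5, quantum used, demote→Q2. Q0=[] Q1=[P3] Q2=[P1,P5]
t=29-32: P3@Q1 runs 3, rem=3, I/O yield, promote→Q0. Q0=[P3] Q1=[] Q2=[P1,P5]
t=32-34: P3@Q0 runs 2, rem=1, quantum used, demote→Q1. Q0=[] Q1=[P3] Q2=[P1,P5]
t=34-35: P3@Q1 runs 1, rem=0, completes. Q0=[] Q1=[] Q2=[P1,P5]
t=35-36: P1@Q2 runs 1, rem=0, completes. Q0=[] Q1=[] Q2=[P5]
t=36-41: P5@Q2 runs 5, rem=0, completes. Q0=[] Q1=[] Q2=[]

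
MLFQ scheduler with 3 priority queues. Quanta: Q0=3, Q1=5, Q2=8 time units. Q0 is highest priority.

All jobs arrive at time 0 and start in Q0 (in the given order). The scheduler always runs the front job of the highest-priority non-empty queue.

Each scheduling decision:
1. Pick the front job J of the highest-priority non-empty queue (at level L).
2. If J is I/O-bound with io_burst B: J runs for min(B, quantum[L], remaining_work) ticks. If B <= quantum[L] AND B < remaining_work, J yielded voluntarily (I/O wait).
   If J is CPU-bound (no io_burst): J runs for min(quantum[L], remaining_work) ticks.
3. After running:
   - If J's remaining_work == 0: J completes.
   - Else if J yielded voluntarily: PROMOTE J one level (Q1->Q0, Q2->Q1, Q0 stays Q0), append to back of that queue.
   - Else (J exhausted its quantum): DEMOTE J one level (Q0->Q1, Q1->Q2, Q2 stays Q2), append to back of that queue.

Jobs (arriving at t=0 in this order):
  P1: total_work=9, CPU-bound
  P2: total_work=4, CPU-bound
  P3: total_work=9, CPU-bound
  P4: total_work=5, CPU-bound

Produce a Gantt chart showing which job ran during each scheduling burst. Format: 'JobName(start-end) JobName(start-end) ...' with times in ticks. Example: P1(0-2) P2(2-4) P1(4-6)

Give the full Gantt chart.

t=0-3: P1@Q0 runs 3, rem=6, quantum used, demote→Q1. Q0=[P2,P3,P4] Q1=[P1] Q2=[]
t=3-6: P2@Q0 runs 3, rem=1, quantum used, demote→Q1. Q0=[P3,P4] Q1=[P1,P2] Q2=[]
t=6-9: P3@Q0 runs 3, rem=6, quantum used, demote→Q1. Q0=[P4] Q1=[P1,P2,P3] Q2=[]
t=9-12: P4@Q0 runs 3, rem=2, quantum used, demote→Q1. Q0=[] Q1=[P1,P2,P3,P4] Q2=[]
t=12-17: P1@Q1 runs 5, rem=1, quantum used, demote→Q2. Q0=[] Q1=[P2,P3,P4] Q2=[P1]
t=17-18: P2@Q1 runs 1, rem=0, completes. Q0=[] Q1=[P3,P4] Q2=[P1]
t=18-23: P3@Q1 runs 5, rem=1, quantum used, demote→Q2. Q0=[] Q1=[P4] Q2=[P1,P3]
t=23-25: P4@Q1 runs 2, rem=0, completes. Q0=[] Q1=[] Q2=[P1,P3]
t=25-26: P1@Q2 runs 1, rem=0, completes. Q0=[] Q1=[] Q2=[P3]
t=26-27: P3@Q2 runs 1, rem=0, completes. Q0=[] Q1=[] Q2=[]

Answer: P1(0-3) P2(3-6) P3(6-9) P4(9-12) P1(12-17) P2(17-18) P3(18-23) P4(23-25) P1(25-26) P3(26-27)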